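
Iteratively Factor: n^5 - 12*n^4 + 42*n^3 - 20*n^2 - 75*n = (n + 1)*(n^4 - 13*n^3 + 55*n^2 - 75*n) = (n - 3)*(n + 1)*(n^3 - 10*n^2 + 25*n) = (n - 5)*(n - 3)*(n + 1)*(n^2 - 5*n) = n*(n - 5)*(n - 3)*(n + 1)*(n - 5)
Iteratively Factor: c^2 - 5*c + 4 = (c - 1)*(c - 4)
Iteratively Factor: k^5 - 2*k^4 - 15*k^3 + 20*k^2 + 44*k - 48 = (k + 3)*(k^4 - 5*k^3 + 20*k - 16) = (k + 2)*(k + 3)*(k^3 - 7*k^2 + 14*k - 8) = (k - 2)*(k + 2)*(k + 3)*(k^2 - 5*k + 4) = (k - 2)*(k - 1)*(k + 2)*(k + 3)*(k - 4)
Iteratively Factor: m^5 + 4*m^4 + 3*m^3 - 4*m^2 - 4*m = (m + 2)*(m^4 + 2*m^3 - m^2 - 2*m) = (m + 1)*(m + 2)*(m^3 + m^2 - 2*m) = (m + 1)*(m + 2)^2*(m^2 - m) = (m - 1)*(m + 1)*(m + 2)^2*(m)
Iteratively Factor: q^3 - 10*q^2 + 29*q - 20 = (q - 5)*(q^2 - 5*q + 4) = (q - 5)*(q - 4)*(q - 1)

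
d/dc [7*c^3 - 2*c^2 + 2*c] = 21*c^2 - 4*c + 2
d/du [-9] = 0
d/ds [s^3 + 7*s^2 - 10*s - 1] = 3*s^2 + 14*s - 10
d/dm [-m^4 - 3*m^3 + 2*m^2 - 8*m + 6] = -4*m^3 - 9*m^2 + 4*m - 8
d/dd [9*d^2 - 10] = 18*d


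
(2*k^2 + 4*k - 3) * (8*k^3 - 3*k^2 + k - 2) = 16*k^5 + 26*k^4 - 34*k^3 + 9*k^2 - 11*k + 6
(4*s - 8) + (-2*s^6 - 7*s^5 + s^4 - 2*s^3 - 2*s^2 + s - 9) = -2*s^6 - 7*s^5 + s^4 - 2*s^3 - 2*s^2 + 5*s - 17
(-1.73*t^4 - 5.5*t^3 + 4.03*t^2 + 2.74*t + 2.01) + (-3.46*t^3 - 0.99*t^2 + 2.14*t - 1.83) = -1.73*t^4 - 8.96*t^3 + 3.04*t^2 + 4.88*t + 0.18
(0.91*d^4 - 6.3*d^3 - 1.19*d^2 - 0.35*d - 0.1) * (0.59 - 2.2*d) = -2.002*d^5 + 14.3969*d^4 - 1.099*d^3 + 0.0679000000000001*d^2 + 0.0135*d - 0.059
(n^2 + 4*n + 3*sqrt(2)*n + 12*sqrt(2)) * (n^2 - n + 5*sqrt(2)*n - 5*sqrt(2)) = n^4 + 3*n^3 + 8*sqrt(2)*n^3 + 26*n^2 + 24*sqrt(2)*n^2 - 32*sqrt(2)*n + 90*n - 120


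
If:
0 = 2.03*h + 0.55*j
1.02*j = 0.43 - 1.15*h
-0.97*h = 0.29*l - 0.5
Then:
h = -0.16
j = 0.61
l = 2.27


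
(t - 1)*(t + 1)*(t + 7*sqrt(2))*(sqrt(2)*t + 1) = sqrt(2)*t^4 + 15*t^3 + 6*sqrt(2)*t^2 - 15*t - 7*sqrt(2)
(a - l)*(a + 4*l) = a^2 + 3*a*l - 4*l^2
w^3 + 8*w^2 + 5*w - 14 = (w - 1)*(w + 2)*(w + 7)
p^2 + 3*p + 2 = (p + 1)*(p + 2)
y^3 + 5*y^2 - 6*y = y*(y - 1)*(y + 6)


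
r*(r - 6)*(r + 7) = r^3 + r^2 - 42*r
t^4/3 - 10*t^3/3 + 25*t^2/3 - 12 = (t/3 + 1/3)*(t - 6)*(t - 3)*(t - 2)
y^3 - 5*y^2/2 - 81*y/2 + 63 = (y - 7)*(y - 3/2)*(y + 6)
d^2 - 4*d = d*(d - 4)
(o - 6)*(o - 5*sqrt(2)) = o^2 - 5*sqrt(2)*o - 6*o + 30*sqrt(2)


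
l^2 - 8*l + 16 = (l - 4)^2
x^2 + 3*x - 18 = (x - 3)*(x + 6)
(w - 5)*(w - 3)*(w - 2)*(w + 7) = w^4 - 3*w^3 - 39*w^2 + 187*w - 210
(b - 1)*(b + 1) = b^2 - 1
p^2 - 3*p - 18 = (p - 6)*(p + 3)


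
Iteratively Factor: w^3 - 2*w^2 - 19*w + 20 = (w - 5)*(w^2 + 3*w - 4) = (w - 5)*(w - 1)*(w + 4)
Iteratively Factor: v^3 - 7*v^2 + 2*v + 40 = (v + 2)*(v^2 - 9*v + 20) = (v - 5)*(v + 2)*(v - 4)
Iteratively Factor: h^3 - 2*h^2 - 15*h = (h + 3)*(h^2 - 5*h) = (h - 5)*(h + 3)*(h)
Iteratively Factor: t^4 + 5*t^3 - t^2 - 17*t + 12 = (t - 1)*(t^3 + 6*t^2 + 5*t - 12) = (t - 1)*(t + 4)*(t^2 + 2*t - 3) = (t - 1)^2*(t + 4)*(t + 3)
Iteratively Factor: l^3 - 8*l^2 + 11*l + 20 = (l - 4)*(l^2 - 4*l - 5) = (l - 4)*(l + 1)*(l - 5)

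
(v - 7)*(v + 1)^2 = v^3 - 5*v^2 - 13*v - 7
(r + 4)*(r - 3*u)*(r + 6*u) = r^3 + 3*r^2*u + 4*r^2 - 18*r*u^2 + 12*r*u - 72*u^2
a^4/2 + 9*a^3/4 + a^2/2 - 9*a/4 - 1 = (a/2 + 1/2)*(a - 1)*(a + 1/2)*(a + 4)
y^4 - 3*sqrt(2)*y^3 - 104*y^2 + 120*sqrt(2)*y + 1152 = (y - 8*sqrt(2))*(y - 3*sqrt(2))*(y + 2*sqrt(2))*(y + 6*sqrt(2))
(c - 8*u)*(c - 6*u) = c^2 - 14*c*u + 48*u^2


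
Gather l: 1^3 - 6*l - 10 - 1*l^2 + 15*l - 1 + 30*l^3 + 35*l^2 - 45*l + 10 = 30*l^3 + 34*l^2 - 36*l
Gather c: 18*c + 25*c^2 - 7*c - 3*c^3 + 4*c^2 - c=-3*c^3 + 29*c^2 + 10*c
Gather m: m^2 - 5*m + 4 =m^2 - 5*m + 4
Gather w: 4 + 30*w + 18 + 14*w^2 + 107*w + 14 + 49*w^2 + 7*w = 63*w^2 + 144*w + 36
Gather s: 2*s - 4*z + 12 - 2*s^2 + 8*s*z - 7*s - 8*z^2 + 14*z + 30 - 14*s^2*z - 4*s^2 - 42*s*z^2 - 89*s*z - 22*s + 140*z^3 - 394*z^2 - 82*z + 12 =s^2*(-14*z - 6) + s*(-42*z^2 - 81*z - 27) + 140*z^3 - 402*z^2 - 72*z + 54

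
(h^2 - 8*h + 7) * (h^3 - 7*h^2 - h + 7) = h^5 - 15*h^4 + 62*h^3 - 34*h^2 - 63*h + 49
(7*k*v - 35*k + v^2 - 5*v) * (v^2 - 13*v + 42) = 7*k*v^3 - 126*k*v^2 + 749*k*v - 1470*k + v^4 - 18*v^3 + 107*v^2 - 210*v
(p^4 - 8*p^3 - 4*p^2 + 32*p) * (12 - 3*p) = -3*p^5 + 36*p^4 - 84*p^3 - 144*p^2 + 384*p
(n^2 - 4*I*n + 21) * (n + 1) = n^3 + n^2 - 4*I*n^2 + 21*n - 4*I*n + 21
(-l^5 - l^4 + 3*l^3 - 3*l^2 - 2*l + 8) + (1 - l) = -l^5 - l^4 + 3*l^3 - 3*l^2 - 3*l + 9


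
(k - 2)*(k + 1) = k^2 - k - 2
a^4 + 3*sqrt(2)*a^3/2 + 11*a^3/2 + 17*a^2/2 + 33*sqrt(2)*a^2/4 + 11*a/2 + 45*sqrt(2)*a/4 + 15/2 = (a + 5/2)*(a + 3)*(a + sqrt(2)/2)*(a + sqrt(2))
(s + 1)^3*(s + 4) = s^4 + 7*s^3 + 15*s^2 + 13*s + 4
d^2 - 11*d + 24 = (d - 8)*(d - 3)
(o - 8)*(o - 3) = o^2 - 11*o + 24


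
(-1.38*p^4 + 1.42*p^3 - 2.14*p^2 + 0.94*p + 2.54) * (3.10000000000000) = -4.278*p^4 + 4.402*p^3 - 6.634*p^2 + 2.914*p + 7.874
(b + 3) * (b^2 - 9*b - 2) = b^3 - 6*b^2 - 29*b - 6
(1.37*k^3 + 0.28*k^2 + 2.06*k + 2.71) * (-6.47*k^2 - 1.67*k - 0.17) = -8.8639*k^5 - 4.0995*k^4 - 14.0287*k^3 - 21.0215*k^2 - 4.8759*k - 0.4607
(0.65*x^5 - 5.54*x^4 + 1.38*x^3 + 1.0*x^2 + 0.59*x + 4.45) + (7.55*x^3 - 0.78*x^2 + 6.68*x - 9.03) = 0.65*x^5 - 5.54*x^4 + 8.93*x^3 + 0.22*x^2 + 7.27*x - 4.58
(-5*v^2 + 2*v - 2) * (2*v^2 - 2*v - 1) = -10*v^4 + 14*v^3 - 3*v^2 + 2*v + 2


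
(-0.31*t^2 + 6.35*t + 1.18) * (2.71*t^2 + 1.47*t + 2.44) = -0.8401*t^4 + 16.7528*t^3 + 11.7759*t^2 + 17.2286*t + 2.8792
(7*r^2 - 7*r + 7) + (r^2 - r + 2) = 8*r^2 - 8*r + 9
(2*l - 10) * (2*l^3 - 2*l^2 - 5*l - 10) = 4*l^4 - 24*l^3 + 10*l^2 + 30*l + 100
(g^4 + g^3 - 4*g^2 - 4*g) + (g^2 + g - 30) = g^4 + g^3 - 3*g^2 - 3*g - 30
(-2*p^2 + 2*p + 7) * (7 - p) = 2*p^3 - 16*p^2 + 7*p + 49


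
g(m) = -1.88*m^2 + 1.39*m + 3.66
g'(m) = 1.39 - 3.76*m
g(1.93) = -0.66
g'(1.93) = -5.87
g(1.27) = 2.39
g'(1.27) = -3.39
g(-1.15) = -0.42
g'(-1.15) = 5.71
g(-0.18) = 3.35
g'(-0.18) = 2.07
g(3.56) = -15.22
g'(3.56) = -12.00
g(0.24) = 3.89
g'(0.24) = 0.49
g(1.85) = -0.20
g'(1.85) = -5.57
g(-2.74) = -14.26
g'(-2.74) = 11.69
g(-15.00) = -440.19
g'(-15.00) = 57.79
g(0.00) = 3.66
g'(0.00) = 1.39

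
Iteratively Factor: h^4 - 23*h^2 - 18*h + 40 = (h - 1)*(h^3 + h^2 - 22*h - 40) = (h - 1)*(h + 2)*(h^2 - h - 20) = (h - 5)*(h - 1)*(h + 2)*(h + 4)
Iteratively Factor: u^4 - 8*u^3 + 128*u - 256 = (u - 4)*(u^3 - 4*u^2 - 16*u + 64) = (u - 4)^2*(u^2 - 16) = (u - 4)^3*(u + 4)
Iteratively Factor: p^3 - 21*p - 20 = (p - 5)*(p^2 + 5*p + 4) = (p - 5)*(p + 1)*(p + 4)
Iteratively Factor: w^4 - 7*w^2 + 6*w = (w + 3)*(w^3 - 3*w^2 + 2*w) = w*(w + 3)*(w^2 - 3*w + 2) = w*(w - 1)*(w + 3)*(w - 2)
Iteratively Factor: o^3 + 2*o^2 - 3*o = (o + 3)*(o^2 - o) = (o - 1)*(o + 3)*(o)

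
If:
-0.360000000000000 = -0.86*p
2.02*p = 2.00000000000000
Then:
No Solution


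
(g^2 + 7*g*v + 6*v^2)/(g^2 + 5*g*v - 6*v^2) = (-g - v)/(-g + v)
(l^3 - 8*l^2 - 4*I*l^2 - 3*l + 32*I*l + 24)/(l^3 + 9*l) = (l^2 - l*(8 + I) + 8*I)/(l*(l + 3*I))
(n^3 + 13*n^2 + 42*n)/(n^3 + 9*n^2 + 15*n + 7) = n*(n + 6)/(n^2 + 2*n + 1)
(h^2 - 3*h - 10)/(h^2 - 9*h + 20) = (h + 2)/(h - 4)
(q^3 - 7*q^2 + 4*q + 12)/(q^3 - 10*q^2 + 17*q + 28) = (q^2 - 8*q + 12)/(q^2 - 11*q + 28)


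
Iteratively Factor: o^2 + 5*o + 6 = (o + 3)*(o + 2)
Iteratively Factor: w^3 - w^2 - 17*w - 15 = (w - 5)*(w^2 + 4*w + 3) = (w - 5)*(w + 3)*(w + 1)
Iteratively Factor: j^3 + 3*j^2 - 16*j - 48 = (j + 3)*(j^2 - 16) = (j + 3)*(j + 4)*(j - 4)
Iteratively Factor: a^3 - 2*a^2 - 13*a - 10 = (a + 1)*(a^2 - 3*a - 10) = (a - 5)*(a + 1)*(a + 2)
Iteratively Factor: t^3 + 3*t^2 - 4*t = (t - 1)*(t^2 + 4*t) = t*(t - 1)*(t + 4)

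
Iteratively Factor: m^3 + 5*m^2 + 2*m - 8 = (m - 1)*(m^2 + 6*m + 8) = (m - 1)*(m + 2)*(m + 4)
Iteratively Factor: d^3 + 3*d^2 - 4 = (d - 1)*(d^2 + 4*d + 4) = (d - 1)*(d + 2)*(d + 2)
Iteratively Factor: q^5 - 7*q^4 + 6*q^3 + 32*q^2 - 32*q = (q - 4)*(q^4 - 3*q^3 - 6*q^2 + 8*q) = (q - 4)*(q + 2)*(q^3 - 5*q^2 + 4*q) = (q - 4)^2*(q + 2)*(q^2 - q) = (q - 4)^2*(q - 1)*(q + 2)*(q)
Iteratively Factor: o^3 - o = (o + 1)*(o^2 - o) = o*(o + 1)*(o - 1)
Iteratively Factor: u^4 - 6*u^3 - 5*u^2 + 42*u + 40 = (u - 5)*(u^3 - u^2 - 10*u - 8) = (u - 5)*(u + 2)*(u^2 - 3*u - 4) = (u - 5)*(u + 1)*(u + 2)*(u - 4)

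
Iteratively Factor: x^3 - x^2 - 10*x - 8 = (x + 1)*(x^2 - 2*x - 8) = (x - 4)*(x + 1)*(x + 2)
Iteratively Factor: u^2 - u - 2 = (u + 1)*(u - 2)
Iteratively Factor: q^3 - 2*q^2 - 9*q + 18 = (q - 3)*(q^2 + q - 6) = (q - 3)*(q - 2)*(q + 3)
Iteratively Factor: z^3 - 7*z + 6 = (z - 1)*(z^2 + z - 6) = (z - 2)*(z - 1)*(z + 3)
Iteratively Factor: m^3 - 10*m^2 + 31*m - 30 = (m - 5)*(m^2 - 5*m + 6) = (m - 5)*(m - 2)*(m - 3)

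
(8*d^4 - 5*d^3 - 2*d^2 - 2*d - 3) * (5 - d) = -8*d^5 + 45*d^4 - 23*d^3 - 8*d^2 - 7*d - 15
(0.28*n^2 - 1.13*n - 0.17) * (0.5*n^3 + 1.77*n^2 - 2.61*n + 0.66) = 0.14*n^5 - 0.0693999999999999*n^4 - 2.8159*n^3 + 2.8332*n^2 - 0.3021*n - 0.1122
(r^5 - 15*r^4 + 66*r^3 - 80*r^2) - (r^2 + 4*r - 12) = r^5 - 15*r^4 + 66*r^3 - 81*r^2 - 4*r + 12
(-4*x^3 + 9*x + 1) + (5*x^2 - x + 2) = -4*x^3 + 5*x^2 + 8*x + 3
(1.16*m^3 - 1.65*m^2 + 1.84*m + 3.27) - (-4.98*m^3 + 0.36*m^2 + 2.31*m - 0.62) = 6.14*m^3 - 2.01*m^2 - 0.47*m + 3.89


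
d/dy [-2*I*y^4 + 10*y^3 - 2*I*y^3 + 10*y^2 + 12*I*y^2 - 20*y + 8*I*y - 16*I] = -8*I*y^3 + y^2*(30 - 6*I) + y*(20 + 24*I) - 20 + 8*I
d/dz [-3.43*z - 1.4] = -3.43000000000000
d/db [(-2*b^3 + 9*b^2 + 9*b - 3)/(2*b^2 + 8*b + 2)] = (-2*b^4 - 16*b^3 + 21*b^2 + 24*b + 21)/(2*(b^4 + 8*b^3 + 18*b^2 + 8*b + 1))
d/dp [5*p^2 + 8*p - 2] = 10*p + 8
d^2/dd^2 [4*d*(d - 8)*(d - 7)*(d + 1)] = 48*d^2 - 336*d + 328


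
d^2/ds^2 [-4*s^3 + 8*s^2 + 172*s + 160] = 16 - 24*s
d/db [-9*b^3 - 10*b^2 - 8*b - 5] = -27*b^2 - 20*b - 8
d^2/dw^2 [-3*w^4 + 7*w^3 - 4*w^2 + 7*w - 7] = -36*w^2 + 42*w - 8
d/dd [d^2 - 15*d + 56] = 2*d - 15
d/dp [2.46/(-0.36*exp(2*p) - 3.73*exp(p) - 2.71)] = (1.7712*exp(p) + 9.1758)*exp(p)/(0.36*exp(2*p) + 3.73*exp(p) + 2.71)^2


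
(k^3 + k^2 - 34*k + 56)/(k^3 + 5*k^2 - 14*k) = (k - 4)/k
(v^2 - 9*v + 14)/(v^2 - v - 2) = (v - 7)/(v + 1)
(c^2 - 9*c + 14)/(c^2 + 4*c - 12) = (c - 7)/(c + 6)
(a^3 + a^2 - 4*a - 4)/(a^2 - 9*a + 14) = (a^2 + 3*a + 2)/(a - 7)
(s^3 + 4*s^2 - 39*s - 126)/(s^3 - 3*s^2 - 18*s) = (s + 7)/s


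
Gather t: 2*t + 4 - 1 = 2*t + 3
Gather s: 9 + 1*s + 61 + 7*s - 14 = 8*s + 56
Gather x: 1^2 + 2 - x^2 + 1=4 - x^2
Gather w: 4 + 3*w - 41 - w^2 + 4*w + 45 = -w^2 + 7*w + 8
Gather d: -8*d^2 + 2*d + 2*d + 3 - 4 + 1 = -8*d^2 + 4*d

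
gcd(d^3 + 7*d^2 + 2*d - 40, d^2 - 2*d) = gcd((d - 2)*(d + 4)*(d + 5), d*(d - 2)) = d - 2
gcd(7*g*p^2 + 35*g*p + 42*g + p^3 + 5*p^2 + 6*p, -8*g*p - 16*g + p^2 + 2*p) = p + 2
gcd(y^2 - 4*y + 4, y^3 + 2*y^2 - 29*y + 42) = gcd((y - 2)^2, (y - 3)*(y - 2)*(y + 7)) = y - 2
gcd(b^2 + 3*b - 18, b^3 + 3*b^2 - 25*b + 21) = b - 3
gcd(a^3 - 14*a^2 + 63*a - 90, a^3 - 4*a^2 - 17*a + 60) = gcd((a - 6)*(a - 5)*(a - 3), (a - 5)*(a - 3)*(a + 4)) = a^2 - 8*a + 15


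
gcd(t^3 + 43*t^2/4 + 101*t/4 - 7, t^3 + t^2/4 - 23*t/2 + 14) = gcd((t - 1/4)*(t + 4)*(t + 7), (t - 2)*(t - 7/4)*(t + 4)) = t + 4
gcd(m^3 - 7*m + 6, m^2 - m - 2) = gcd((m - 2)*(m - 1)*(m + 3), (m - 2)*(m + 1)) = m - 2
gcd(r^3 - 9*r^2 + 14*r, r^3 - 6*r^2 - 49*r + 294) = r - 7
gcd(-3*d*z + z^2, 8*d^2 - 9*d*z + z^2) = 1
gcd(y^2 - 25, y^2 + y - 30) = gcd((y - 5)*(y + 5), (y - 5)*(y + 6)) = y - 5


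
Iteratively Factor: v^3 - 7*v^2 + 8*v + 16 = (v - 4)*(v^2 - 3*v - 4) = (v - 4)^2*(v + 1)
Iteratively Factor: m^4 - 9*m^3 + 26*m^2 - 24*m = (m)*(m^3 - 9*m^2 + 26*m - 24) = m*(m - 2)*(m^2 - 7*m + 12) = m*(m - 3)*(m - 2)*(m - 4)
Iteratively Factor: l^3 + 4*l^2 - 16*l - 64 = (l + 4)*(l^2 - 16) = (l - 4)*(l + 4)*(l + 4)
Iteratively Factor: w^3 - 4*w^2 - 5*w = (w)*(w^2 - 4*w - 5) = w*(w - 5)*(w + 1)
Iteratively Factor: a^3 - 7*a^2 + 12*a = (a - 3)*(a^2 - 4*a) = (a - 4)*(a - 3)*(a)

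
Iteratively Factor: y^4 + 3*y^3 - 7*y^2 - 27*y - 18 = (y - 3)*(y^3 + 6*y^2 + 11*y + 6) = (y - 3)*(y + 2)*(y^2 + 4*y + 3) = (y - 3)*(y + 1)*(y + 2)*(y + 3)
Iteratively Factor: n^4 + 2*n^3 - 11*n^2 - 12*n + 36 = (n + 3)*(n^3 - n^2 - 8*n + 12) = (n - 2)*(n + 3)*(n^2 + n - 6) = (n - 2)^2*(n + 3)*(n + 3)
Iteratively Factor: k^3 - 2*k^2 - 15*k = (k - 5)*(k^2 + 3*k) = (k - 5)*(k + 3)*(k)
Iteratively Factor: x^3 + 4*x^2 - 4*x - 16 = (x - 2)*(x^2 + 6*x + 8) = (x - 2)*(x + 4)*(x + 2)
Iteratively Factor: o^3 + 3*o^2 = (o)*(o^2 + 3*o) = o*(o + 3)*(o)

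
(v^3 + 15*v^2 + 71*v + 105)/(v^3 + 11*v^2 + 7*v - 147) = (v^2 + 8*v + 15)/(v^2 + 4*v - 21)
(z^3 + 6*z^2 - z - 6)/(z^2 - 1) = z + 6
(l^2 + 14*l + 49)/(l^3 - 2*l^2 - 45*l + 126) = (l + 7)/(l^2 - 9*l + 18)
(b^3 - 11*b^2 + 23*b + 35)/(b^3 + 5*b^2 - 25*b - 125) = (b^2 - 6*b - 7)/(b^2 + 10*b + 25)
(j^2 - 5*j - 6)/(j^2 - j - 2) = (j - 6)/(j - 2)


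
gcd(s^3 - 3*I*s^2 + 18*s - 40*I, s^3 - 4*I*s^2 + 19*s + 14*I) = 1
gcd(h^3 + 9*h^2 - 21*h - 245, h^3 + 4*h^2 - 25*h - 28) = h + 7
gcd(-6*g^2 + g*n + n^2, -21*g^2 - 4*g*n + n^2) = 3*g + n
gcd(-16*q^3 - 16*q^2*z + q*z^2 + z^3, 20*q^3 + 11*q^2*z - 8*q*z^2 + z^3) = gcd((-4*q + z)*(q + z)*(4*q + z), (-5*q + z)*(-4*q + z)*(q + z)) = -4*q^2 - 3*q*z + z^2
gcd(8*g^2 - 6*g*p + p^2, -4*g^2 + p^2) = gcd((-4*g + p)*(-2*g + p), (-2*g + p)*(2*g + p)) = -2*g + p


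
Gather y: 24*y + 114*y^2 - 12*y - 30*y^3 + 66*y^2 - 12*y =-30*y^3 + 180*y^2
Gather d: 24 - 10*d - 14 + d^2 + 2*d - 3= d^2 - 8*d + 7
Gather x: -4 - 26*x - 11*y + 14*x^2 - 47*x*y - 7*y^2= 14*x^2 + x*(-47*y - 26) - 7*y^2 - 11*y - 4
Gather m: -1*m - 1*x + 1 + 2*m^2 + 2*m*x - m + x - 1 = 2*m^2 + m*(2*x - 2)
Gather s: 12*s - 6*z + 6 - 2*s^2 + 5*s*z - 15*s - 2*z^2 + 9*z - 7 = -2*s^2 + s*(5*z - 3) - 2*z^2 + 3*z - 1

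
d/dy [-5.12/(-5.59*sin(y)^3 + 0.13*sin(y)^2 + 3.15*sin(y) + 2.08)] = (-85.8624*sin(y)^2 + 1.3312*sin(y) + 16.128)*cos(y)/(-5.59*sin(y)^3 + 0.13*sin(y)^2 + 3.15*sin(y) + 2.08)^2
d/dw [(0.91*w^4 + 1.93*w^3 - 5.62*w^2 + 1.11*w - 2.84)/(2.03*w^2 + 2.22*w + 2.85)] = (3.6946*w^5 + 9.9785*w^4 + 18.9432*w^3 + 1.7718*w^2 - 20.5036*w + 9.4683)/(4.1209*w^4 + 9.0132*w^3 + 16.4994*w^2 + 12.654*w + 8.1225)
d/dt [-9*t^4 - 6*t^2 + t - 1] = -36*t^3 - 12*t + 1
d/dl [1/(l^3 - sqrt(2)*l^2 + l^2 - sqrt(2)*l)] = (-3*l^2 - 2*l + 2*sqrt(2)*l + sqrt(2))/(l^2*(l^2 - sqrt(2)*l + l - sqrt(2))^2)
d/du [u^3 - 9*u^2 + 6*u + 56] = 3*u^2 - 18*u + 6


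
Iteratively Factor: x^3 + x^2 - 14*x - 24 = (x + 2)*(x^2 - x - 12) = (x - 4)*(x + 2)*(x + 3)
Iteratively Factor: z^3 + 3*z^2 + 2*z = (z)*(z^2 + 3*z + 2) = z*(z + 1)*(z + 2)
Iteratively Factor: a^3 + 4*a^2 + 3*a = (a + 3)*(a^2 + a) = a*(a + 3)*(a + 1)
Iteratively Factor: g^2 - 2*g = (g - 2)*(g)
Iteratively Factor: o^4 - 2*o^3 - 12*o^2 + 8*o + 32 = (o + 2)*(o^3 - 4*o^2 - 4*o + 16) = (o + 2)^2*(o^2 - 6*o + 8) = (o - 4)*(o + 2)^2*(o - 2)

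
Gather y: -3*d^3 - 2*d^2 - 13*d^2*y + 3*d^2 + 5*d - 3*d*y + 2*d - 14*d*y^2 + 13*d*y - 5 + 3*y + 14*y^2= -3*d^3 + d^2 + 7*d + y^2*(14 - 14*d) + y*(-13*d^2 + 10*d + 3) - 5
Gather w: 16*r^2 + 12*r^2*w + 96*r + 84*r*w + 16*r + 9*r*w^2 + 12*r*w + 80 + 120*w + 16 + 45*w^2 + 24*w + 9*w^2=16*r^2 + 112*r + w^2*(9*r + 54) + w*(12*r^2 + 96*r + 144) + 96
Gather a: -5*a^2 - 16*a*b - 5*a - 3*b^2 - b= -5*a^2 + a*(-16*b - 5) - 3*b^2 - b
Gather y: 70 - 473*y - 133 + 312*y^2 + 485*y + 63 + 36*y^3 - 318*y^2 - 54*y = 36*y^3 - 6*y^2 - 42*y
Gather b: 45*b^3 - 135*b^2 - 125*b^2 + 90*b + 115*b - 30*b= 45*b^3 - 260*b^2 + 175*b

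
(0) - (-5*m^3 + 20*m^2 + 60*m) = 5*m^3 - 20*m^2 - 60*m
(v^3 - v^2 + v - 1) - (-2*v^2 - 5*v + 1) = v^3 + v^2 + 6*v - 2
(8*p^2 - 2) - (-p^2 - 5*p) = 9*p^2 + 5*p - 2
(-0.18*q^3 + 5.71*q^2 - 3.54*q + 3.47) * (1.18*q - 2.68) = -0.2124*q^4 + 7.2202*q^3 - 19.48*q^2 + 13.5818*q - 9.2996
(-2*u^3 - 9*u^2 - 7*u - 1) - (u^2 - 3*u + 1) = -2*u^3 - 10*u^2 - 4*u - 2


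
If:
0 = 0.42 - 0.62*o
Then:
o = 0.68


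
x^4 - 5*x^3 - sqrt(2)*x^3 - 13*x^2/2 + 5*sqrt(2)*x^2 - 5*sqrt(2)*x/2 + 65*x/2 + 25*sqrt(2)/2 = (x - 5)*(x - 5*sqrt(2)/2)*(x + sqrt(2)/2)*(x + sqrt(2))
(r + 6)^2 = r^2 + 12*r + 36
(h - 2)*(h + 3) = h^2 + h - 6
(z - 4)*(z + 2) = z^2 - 2*z - 8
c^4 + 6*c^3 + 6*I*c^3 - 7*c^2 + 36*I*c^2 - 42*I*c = c*(c - 1)*(c + 7)*(c + 6*I)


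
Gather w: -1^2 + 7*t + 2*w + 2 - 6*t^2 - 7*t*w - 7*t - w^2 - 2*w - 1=-6*t^2 - 7*t*w - w^2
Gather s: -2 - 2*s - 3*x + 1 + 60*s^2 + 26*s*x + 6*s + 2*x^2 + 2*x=60*s^2 + s*(26*x + 4) + 2*x^2 - x - 1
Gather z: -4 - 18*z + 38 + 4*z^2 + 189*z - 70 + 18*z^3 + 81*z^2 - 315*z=18*z^3 + 85*z^2 - 144*z - 36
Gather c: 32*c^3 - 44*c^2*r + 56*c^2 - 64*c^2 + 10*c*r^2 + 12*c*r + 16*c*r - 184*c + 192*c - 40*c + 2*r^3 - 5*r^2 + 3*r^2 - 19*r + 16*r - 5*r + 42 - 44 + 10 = 32*c^3 + c^2*(-44*r - 8) + c*(10*r^2 + 28*r - 32) + 2*r^3 - 2*r^2 - 8*r + 8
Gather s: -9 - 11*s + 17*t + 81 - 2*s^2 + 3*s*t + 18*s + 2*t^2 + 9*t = -2*s^2 + s*(3*t + 7) + 2*t^2 + 26*t + 72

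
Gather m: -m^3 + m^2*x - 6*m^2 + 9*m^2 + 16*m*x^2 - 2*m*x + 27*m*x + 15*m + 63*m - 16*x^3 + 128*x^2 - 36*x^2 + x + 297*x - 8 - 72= -m^3 + m^2*(x + 3) + m*(16*x^2 + 25*x + 78) - 16*x^3 + 92*x^2 + 298*x - 80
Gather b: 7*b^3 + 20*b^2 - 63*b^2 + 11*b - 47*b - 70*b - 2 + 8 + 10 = 7*b^3 - 43*b^2 - 106*b + 16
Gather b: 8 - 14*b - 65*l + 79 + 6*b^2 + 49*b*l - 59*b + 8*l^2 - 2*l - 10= 6*b^2 + b*(49*l - 73) + 8*l^2 - 67*l + 77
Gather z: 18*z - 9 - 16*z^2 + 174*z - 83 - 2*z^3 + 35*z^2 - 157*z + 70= -2*z^3 + 19*z^2 + 35*z - 22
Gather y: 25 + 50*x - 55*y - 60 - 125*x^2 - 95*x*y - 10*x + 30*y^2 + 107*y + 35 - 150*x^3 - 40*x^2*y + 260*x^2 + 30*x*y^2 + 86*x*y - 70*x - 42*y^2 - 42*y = -150*x^3 + 135*x^2 - 30*x + y^2*(30*x - 12) + y*(-40*x^2 - 9*x + 10)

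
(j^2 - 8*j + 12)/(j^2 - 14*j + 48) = (j - 2)/(j - 8)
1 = 1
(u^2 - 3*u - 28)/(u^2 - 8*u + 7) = (u + 4)/(u - 1)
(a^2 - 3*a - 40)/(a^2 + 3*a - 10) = (a - 8)/(a - 2)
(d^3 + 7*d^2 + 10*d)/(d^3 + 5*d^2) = (d + 2)/d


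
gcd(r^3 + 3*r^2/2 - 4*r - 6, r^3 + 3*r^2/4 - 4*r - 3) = r^2 - 4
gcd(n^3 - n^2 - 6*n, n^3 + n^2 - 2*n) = n^2 + 2*n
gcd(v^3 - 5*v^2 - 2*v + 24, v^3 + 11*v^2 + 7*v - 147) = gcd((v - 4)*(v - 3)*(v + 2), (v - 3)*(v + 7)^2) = v - 3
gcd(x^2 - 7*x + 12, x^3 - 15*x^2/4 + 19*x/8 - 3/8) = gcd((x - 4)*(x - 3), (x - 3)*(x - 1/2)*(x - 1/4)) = x - 3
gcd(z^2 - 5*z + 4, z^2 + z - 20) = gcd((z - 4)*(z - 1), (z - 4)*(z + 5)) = z - 4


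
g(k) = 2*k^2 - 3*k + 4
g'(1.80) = 4.20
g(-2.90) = 29.52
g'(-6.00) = -27.00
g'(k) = 4*k - 3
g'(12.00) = 45.00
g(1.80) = 5.08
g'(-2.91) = -14.64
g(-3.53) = 39.51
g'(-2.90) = -14.60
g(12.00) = 256.00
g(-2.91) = 29.67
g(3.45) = 17.46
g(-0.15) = 4.50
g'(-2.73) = -13.92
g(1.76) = 4.92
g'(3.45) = 10.80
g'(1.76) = 4.04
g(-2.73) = 27.10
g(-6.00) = 94.00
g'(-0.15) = -3.60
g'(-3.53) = -17.12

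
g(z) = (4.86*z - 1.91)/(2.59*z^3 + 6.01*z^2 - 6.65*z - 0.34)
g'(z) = (4.86*z - 1.91)*(-7.77*z^2 - 12.02*z + 6.65)/(2.59*z^3 + 6.01*z^2 - 6.65*z - 0.34)^2 + 4.86/(2.59*z^3 + 6.01*z^2 - 6.65*z - 0.34)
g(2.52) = 0.17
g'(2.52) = -0.12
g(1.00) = 1.83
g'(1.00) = -11.94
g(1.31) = 0.63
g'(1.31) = -1.31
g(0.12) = 1.27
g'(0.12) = -10.81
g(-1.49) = -0.64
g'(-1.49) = 0.01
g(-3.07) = -9.46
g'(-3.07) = 160.58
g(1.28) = 0.67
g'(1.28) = -1.48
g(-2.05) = -0.73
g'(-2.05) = 0.36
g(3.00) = 0.12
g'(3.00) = -0.07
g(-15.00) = 0.01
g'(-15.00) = 0.00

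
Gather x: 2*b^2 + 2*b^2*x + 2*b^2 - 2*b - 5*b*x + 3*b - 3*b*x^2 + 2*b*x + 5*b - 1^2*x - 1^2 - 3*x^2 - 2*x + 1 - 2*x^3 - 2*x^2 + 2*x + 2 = 4*b^2 + 6*b - 2*x^3 + x^2*(-3*b - 5) + x*(2*b^2 - 3*b - 1) + 2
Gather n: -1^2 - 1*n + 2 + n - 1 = 0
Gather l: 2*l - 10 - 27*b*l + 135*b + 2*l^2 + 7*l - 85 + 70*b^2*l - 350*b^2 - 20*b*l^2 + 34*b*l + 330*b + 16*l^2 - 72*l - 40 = -350*b^2 + 465*b + l^2*(18 - 20*b) + l*(70*b^2 + 7*b - 63) - 135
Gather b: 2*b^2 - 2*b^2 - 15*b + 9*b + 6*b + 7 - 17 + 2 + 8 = 0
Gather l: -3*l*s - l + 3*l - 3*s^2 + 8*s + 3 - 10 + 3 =l*(2 - 3*s) - 3*s^2 + 8*s - 4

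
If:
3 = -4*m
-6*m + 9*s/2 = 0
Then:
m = -3/4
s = -1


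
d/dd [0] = 0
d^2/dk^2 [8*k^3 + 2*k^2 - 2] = 48*k + 4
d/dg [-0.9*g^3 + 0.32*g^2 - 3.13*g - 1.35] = -2.7*g^2 + 0.64*g - 3.13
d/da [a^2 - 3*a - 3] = 2*a - 3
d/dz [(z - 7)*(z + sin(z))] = z + (z - 7)*(cos(z) + 1) + sin(z)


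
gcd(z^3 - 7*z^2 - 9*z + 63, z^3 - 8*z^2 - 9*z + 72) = z^2 - 9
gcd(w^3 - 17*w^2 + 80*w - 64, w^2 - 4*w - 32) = w - 8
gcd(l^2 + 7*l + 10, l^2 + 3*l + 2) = l + 2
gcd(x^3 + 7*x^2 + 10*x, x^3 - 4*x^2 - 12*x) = x^2 + 2*x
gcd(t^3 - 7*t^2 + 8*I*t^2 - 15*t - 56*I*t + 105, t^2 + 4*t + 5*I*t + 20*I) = t + 5*I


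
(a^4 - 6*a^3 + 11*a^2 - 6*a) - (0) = a^4 - 6*a^3 + 11*a^2 - 6*a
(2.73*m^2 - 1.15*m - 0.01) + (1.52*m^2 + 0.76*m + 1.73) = 4.25*m^2 - 0.39*m + 1.72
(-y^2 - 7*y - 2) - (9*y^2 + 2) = -10*y^2 - 7*y - 4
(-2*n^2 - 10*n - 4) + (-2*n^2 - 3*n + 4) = -4*n^2 - 13*n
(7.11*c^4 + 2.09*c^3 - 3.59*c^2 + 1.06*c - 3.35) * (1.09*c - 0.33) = 7.7499*c^5 - 0.0682000000000005*c^4 - 4.6028*c^3 + 2.3401*c^2 - 4.0013*c + 1.1055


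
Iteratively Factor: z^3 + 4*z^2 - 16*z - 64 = (z + 4)*(z^2 - 16) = (z - 4)*(z + 4)*(z + 4)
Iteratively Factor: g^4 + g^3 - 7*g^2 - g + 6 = (g + 3)*(g^3 - 2*g^2 - g + 2) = (g + 1)*(g + 3)*(g^2 - 3*g + 2) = (g - 1)*(g + 1)*(g + 3)*(g - 2)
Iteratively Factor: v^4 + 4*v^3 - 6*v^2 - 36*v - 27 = (v + 3)*(v^3 + v^2 - 9*v - 9) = (v + 1)*(v + 3)*(v^2 - 9) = (v + 1)*(v + 3)^2*(v - 3)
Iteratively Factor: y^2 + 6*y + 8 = (y + 2)*(y + 4)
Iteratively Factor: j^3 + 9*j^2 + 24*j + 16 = (j + 1)*(j^2 + 8*j + 16) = (j + 1)*(j + 4)*(j + 4)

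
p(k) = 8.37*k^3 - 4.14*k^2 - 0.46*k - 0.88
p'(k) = 25.11*k^2 - 8.28*k - 0.46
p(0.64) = -0.68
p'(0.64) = 4.53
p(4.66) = 754.07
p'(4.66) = 506.23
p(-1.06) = -15.01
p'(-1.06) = 36.53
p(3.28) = 248.43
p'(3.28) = 242.53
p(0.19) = -1.06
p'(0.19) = -1.13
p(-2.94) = -248.01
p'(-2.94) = 240.92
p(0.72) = -0.23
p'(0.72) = 6.60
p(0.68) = -0.48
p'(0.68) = 5.52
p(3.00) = 186.47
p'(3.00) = 200.69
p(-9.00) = -6433.81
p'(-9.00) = 2107.97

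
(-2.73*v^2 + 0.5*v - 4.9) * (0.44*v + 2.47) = -1.2012*v^3 - 6.5231*v^2 - 0.921*v - 12.103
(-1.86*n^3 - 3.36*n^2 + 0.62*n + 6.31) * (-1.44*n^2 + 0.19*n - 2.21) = 2.6784*n^5 + 4.485*n^4 + 2.5794*n^3 - 1.543*n^2 - 0.1713*n - 13.9451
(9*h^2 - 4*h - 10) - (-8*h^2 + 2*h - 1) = 17*h^2 - 6*h - 9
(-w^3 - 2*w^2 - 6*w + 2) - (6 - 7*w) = -w^3 - 2*w^2 + w - 4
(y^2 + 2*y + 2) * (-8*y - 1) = -8*y^3 - 17*y^2 - 18*y - 2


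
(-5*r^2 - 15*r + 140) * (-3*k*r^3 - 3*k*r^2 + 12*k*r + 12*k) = 15*k*r^5 + 60*k*r^4 - 435*k*r^3 - 660*k*r^2 + 1500*k*r + 1680*k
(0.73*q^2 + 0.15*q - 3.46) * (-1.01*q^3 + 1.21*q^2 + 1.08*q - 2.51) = -0.7373*q^5 + 0.7318*q^4 + 4.4645*q^3 - 5.8569*q^2 - 4.1133*q + 8.6846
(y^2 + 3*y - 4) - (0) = y^2 + 3*y - 4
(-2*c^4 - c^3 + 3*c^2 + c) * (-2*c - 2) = 4*c^5 + 6*c^4 - 4*c^3 - 8*c^2 - 2*c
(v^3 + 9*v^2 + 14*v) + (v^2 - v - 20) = v^3 + 10*v^2 + 13*v - 20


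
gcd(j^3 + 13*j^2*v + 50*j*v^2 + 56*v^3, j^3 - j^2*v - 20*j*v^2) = j + 4*v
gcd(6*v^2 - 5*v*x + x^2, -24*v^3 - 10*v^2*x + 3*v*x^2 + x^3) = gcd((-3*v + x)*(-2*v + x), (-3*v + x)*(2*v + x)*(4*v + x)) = -3*v + x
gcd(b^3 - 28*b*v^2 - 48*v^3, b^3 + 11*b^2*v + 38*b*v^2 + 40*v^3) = b^2 + 6*b*v + 8*v^2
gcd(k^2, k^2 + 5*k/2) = k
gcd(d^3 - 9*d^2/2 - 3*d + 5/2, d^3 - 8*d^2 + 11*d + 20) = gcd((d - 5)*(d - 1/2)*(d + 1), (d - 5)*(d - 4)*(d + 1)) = d^2 - 4*d - 5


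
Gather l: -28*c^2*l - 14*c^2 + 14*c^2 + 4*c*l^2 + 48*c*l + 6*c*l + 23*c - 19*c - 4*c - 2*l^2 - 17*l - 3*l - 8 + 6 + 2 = l^2*(4*c - 2) + l*(-28*c^2 + 54*c - 20)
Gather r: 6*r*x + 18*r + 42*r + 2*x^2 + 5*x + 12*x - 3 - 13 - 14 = r*(6*x + 60) + 2*x^2 + 17*x - 30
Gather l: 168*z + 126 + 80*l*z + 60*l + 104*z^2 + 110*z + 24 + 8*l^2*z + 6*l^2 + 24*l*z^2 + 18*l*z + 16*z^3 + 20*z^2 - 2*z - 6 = l^2*(8*z + 6) + l*(24*z^2 + 98*z + 60) + 16*z^3 + 124*z^2 + 276*z + 144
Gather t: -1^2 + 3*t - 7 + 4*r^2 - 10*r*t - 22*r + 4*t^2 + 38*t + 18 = 4*r^2 - 22*r + 4*t^2 + t*(41 - 10*r) + 10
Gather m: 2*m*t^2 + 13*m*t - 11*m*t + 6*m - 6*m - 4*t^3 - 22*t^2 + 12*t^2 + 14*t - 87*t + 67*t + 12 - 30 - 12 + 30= m*(2*t^2 + 2*t) - 4*t^3 - 10*t^2 - 6*t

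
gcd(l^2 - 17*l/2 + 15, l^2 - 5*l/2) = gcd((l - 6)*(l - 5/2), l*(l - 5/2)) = l - 5/2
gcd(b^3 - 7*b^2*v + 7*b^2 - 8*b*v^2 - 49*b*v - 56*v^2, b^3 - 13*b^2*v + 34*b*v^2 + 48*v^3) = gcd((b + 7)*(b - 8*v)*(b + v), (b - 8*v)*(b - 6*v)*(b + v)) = -b^2 + 7*b*v + 8*v^2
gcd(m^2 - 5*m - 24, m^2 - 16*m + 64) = m - 8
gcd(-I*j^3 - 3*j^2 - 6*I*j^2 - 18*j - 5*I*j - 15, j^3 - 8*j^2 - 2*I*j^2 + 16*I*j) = 1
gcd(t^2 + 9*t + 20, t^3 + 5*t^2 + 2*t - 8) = t + 4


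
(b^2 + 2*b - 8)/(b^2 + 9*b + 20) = (b - 2)/(b + 5)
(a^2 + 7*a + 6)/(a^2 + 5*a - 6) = (a + 1)/(a - 1)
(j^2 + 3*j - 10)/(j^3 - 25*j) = (j - 2)/(j*(j - 5))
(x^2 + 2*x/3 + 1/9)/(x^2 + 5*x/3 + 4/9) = (3*x + 1)/(3*x + 4)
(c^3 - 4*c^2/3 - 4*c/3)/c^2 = c - 4/3 - 4/(3*c)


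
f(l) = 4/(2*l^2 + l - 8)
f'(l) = 4*(-4*l - 1)/(2*l^2 + l - 8)^2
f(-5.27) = 0.09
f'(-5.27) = 0.04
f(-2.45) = 2.57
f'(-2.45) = 14.56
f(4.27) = 0.12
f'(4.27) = -0.07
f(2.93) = 0.33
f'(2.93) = -0.35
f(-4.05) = 0.19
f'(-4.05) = 0.14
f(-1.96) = -1.76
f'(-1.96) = 5.28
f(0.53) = -0.58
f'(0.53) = -0.26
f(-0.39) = -0.49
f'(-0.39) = 0.03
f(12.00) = 0.01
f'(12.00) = 0.00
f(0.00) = -0.50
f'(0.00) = -0.06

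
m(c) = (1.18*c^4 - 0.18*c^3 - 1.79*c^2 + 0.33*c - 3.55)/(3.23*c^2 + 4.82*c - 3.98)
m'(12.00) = 8.18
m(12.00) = 46.05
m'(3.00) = 1.72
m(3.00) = 1.82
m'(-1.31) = 0.86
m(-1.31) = 0.67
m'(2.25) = 1.28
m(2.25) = 0.70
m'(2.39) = 1.35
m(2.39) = 0.89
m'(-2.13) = 636.36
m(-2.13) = 33.50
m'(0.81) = 9.53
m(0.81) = -1.98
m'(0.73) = 23.43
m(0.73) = -3.17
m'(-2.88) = -0.50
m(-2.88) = 7.41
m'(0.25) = 3.68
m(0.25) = 1.39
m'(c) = (-6.46*c - 4.82)*(1.18*c^4 - 0.18*c^3 - 1.79*c^2 + 0.33*c - 3.55)/(3.23*c^2 + 4.82*c - 3.98)^2 + (4.72*c^3 - 0.54*c^2 - 3.58*c + 0.33)/(3.23*c^2 + 4.82*c - 3.98)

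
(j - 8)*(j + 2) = j^2 - 6*j - 16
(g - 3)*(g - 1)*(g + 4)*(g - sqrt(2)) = g^4 - sqrt(2)*g^3 - 13*g^2 + 12*g + 13*sqrt(2)*g - 12*sqrt(2)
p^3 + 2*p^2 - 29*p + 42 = (p - 3)*(p - 2)*(p + 7)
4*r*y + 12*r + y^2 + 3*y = (4*r + y)*(y + 3)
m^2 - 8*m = m*(m - 8)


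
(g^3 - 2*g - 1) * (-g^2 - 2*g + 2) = -g^5 - 2*g^4 + 4*g^3 + 5*g^2 - 2*g - 2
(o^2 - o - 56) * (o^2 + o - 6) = o^4 - 63*o^2 - 50*o + 336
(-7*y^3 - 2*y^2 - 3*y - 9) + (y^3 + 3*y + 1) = -6*y^3 - 2*y^2 - 8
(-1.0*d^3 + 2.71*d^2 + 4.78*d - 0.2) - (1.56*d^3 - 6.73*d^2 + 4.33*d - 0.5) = -2.56*d^3 + 9.44*d^2 + 0.45*d + 0.3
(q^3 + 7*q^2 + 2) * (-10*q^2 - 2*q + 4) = -10*q^5 - 72*q^4 - 10*q^3 + 8*q^2 - 4*q + 8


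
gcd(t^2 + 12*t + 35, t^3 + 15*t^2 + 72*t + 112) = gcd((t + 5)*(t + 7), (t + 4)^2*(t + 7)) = t + 7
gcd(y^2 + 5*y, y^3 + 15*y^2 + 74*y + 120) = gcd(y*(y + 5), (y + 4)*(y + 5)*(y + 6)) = y + 5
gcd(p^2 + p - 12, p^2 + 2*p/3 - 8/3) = 1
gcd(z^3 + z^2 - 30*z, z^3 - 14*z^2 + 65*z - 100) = z - 5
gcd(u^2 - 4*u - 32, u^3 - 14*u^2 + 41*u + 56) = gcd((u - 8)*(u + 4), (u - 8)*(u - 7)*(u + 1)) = u - 8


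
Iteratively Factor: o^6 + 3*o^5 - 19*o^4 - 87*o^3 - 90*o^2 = (o)*(o^5 + 3*o^4 - 19*o^3 - 87*o^2 - 90*o) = o*(o + 3)*(o^4 - 19*o^2 - 30*o) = o^2*(o + 3)*(o^3 - 19*o - 30) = o^2*(o + 2)*(o + 3)*(o^2 - 2*o - 15) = o^2*(o - 5)*(o + 2)*(o + 3)*(o + 3)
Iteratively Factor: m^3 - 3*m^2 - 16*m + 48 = (m - 3)*(m^2 - 16) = (m - 4)*(m - 3)*(m + 4)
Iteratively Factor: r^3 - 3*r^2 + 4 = (r - 2)*(r^2 - r - 2) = (r - 2)*(r + 1)*(r - 2)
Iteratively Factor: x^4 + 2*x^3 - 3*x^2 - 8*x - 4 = (x + 2)*(x^3 - 3*x - 2) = (x - 2)*(x + 2)*(x^2 + 2*x + 1) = (x - 2)*(x + 1)*(x + 2)*(x + 1)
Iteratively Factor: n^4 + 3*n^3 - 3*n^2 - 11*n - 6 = (n + 1)*(n^3 + 2*n^2 - 5*n - 6) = (n + 1)*(n + 3)*(n^2 - n - 2) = (n + 1)^2*(n + 3)*(n - 2)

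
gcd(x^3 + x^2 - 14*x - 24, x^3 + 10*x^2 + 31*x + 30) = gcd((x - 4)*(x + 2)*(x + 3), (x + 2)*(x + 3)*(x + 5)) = x^2 + 5*x + 6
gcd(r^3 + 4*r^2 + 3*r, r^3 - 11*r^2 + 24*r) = r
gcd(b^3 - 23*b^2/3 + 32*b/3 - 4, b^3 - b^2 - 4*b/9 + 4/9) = b^2 - 5*b/3 + 2/3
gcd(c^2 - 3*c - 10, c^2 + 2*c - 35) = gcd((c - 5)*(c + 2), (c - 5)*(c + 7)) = c - 5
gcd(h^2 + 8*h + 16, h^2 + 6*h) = 1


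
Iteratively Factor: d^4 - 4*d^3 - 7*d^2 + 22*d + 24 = (d - 4)*(d^3 - 7*d - 6) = (d - 4)*(d + 2)*(d^2 - 2*d - 3) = (d - 4)*(d + 1)*(d + 2)*(d - 3)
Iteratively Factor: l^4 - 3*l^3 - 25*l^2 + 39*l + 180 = (l + 3)*(l^3 - 6*l^2 - 7*l + 60) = (l - 5)*(l + 3)*(l^2 - l - 12) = (l - 5)*(l + 3)^2*(l - 4)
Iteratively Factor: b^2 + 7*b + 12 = (b + 3)*(b + 4)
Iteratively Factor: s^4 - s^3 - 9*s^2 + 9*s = (s + 3)*(s^3 - 4*s^2 + 3*s) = (s - 1)*(s + 3)*(s^2 - 3*s) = (s - 3)*(s - 1)*(s + 3)*(s)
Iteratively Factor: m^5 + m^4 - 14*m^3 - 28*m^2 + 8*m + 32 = (m + 2)*(m^4 - m^3 - 12*m^2 - 4*m + 16) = (m - 1)*(m + 2)*(m^3 - 12*m - 16) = (m - 4)*(m - 1)*(m + 2)*(m^2 + 4*m + 4) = (m - 4)*(m - 1)*(m + 2)^2*(m + 2)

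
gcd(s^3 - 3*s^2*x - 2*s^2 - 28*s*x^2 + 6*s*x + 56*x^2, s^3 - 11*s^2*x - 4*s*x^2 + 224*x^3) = -s^2 + 3*s*x + 28*x^2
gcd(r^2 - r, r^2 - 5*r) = r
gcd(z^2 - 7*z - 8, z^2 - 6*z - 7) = z + 1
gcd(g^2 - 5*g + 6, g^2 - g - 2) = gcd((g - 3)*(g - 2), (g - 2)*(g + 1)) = g - 2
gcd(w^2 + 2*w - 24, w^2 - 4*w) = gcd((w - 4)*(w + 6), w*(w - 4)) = w - 4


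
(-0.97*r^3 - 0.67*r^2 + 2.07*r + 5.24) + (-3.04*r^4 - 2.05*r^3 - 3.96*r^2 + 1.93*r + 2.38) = -3.04*r^4 - 3.02*r^3 - 4.63*r^2 + 4.0*r + 7.62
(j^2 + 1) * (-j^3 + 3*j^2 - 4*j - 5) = -j^5 + 3*j^4 - 5*j^3 - 2*j^2 - 4*j - 5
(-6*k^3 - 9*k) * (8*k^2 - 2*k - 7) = -48*k^5 + 12*k^4 - 30*k^3 + 18*k^2 + 63*k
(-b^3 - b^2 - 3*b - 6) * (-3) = 3*b^3 + 3*b^2 + 9*b + 18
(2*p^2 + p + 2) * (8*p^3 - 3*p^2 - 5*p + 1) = 16*p^5 + 2*p^4 + 3*p^3 - 9*p^2 - 9*p + 2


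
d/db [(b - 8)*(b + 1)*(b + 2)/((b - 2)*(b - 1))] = (b^4 - 6*b^3 + 43*b^2 + 12*b - 92)/(b^4 - 6*b^3 + 13*b^2 - 12*b + 4)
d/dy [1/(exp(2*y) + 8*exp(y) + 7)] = 2*(-exp(y) - 4)*exp(y)/(exp(2*y) + 8*exp(y) + 7)^2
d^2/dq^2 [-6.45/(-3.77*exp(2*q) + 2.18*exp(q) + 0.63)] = ((14.061 - 97.266*exp(q))*(-3.77*exp(2*q) + 2.18*exp(q) + 0.63) - 6.45*(7.54*exp(q) - 2.18)*(15.08*exp(q) - 4.36)*exp(q))*exp(q)/(-3.77*exp(2*q) + 2.18*exp(q) + 0.63)^3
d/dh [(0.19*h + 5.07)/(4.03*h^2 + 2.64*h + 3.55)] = (0.7657*h^2 + 0.5016*h - (0.19*h + 5.07)*(8.06*h + 2.64) + 0.6745)/(4.03*h^2 + 2.64*h + 3.55)^2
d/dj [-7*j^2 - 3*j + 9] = -14*j - 3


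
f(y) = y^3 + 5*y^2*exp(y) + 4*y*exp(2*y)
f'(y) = 5*y^2*exp(y) + 3*y^2 + 8*y*exp(2*y) + 10*y*exp(y) + 4*exp(2*y)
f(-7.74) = -463.55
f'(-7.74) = 179.82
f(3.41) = 14293.32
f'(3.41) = 31478.58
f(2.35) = 1336.01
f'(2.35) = 3059.31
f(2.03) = 636.00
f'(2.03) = 1497.21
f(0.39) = 4.59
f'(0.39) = 22.87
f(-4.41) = -84.59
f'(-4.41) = 58.99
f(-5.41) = -157.69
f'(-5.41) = 88.22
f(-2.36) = -10.60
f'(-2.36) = 16.98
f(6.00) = 3978948.18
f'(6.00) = 8560180.06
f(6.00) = 3978948.18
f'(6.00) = 8560180.06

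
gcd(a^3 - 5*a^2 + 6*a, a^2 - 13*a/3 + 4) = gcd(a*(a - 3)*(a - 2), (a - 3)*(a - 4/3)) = a - 3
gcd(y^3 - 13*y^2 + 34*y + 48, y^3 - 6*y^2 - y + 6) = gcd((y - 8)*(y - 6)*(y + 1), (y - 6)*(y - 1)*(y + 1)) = y^2 - 5*y - 6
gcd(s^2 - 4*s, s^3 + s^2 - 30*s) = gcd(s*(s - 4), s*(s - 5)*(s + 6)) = s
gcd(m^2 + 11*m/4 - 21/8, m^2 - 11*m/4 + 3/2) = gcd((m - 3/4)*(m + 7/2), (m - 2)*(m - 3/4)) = m - 3/4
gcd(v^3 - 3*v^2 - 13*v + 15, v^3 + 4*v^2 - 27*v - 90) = v^2 - 2*v - 15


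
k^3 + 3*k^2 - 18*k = k*(k - 3)*(k + 6)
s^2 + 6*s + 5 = (s + 1)*(s + 5)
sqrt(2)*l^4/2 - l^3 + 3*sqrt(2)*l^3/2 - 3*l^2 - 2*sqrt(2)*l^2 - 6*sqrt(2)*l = l*(l + 3)*(l - 2*sqrt(2))*(sqrt(2)*l/2 + 1)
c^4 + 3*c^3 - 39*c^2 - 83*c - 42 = (c - 6)*(c + 1)^2*(c + 7)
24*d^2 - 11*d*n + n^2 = (-8*d + n)*(-3*d + n)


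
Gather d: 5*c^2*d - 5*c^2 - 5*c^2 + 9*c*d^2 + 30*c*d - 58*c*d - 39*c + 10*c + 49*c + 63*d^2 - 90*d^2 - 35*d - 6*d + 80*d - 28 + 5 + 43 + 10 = -10*c^2 + 20*c + d^2*(9*c - 27) + d*(5*c^2 - 28*c + 39) + 30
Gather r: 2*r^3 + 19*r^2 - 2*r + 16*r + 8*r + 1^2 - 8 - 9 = 2*r^3 + 19*r^2 + 22*r - 16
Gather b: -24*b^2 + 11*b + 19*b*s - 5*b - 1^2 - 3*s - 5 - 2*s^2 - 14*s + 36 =-24*b^2 + b*(19*s + 6) - 2*s^2 - 17*s + 30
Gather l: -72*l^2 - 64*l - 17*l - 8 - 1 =-72*l^2 - 81*l - 9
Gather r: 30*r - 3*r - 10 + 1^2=27*r - 9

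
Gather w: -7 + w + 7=w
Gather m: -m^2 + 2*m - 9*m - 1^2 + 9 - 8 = -m^2 - 7*m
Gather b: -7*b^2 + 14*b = -7*b^2 + 14*b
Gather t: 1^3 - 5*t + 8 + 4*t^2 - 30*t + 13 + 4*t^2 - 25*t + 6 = 8*t^2 - 60*t + 28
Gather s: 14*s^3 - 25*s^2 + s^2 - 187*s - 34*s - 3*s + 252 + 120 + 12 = 14*s^3 - 24*s^2 - 224*s + 384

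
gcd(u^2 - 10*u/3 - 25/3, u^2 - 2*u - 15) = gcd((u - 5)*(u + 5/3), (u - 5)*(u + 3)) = u - 5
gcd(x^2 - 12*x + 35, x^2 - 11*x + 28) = x - 7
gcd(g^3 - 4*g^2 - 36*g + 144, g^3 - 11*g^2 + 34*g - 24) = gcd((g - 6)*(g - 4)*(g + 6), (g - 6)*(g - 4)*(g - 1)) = g^2 - 10*g + 24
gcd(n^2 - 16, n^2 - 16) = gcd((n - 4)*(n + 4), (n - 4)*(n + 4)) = n^2 - 16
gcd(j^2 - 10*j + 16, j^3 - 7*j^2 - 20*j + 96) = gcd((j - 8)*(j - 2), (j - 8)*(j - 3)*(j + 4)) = j - 8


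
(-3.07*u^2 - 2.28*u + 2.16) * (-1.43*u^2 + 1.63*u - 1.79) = 4.3901*u^4 - 1.7437*u^3 - 1.3099*u^2 + 7.602*u - 3.8664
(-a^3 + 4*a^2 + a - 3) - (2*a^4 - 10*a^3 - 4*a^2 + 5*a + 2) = -2*a^4 + 9*a^3 + 8*a^2 - 4*a - 5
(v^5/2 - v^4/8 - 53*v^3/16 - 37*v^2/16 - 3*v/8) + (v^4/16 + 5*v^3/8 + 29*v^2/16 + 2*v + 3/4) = v^5/2 - v^4/16 - 43*v^3/16 - v^2/2 + 13*v/8 + 3/4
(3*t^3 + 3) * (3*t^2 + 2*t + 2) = 9*t^5 + 6*t^4 + 6*t^3 + 9*t^2 + 6*t + 6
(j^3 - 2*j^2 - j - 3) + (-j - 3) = j^3 - 2*j^2 - 2*j - 6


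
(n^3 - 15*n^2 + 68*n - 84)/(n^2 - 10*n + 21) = (n^2 - 8*n + 12)/(n - 3)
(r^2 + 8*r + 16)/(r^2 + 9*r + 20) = (r + 4)/(r + 5)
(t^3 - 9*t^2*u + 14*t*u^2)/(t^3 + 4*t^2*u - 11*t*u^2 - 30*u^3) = t*(t^2 - 9*t*u + 14*u^2)/(t^3 + 4*t^2*u - 11*t*u^2 - 30*u^3)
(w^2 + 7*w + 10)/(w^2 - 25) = (w + 2)/(w - 5)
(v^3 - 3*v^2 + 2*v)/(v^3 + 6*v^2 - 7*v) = (v - 2)/(v + 7)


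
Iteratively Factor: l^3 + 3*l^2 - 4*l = (l)*(l^2 + 3*l - 4) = l*(l - 1)*(l + 4)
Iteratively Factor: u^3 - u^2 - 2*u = (u - 2)*(u^2 + u) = u*(u - 2)*(u + 1)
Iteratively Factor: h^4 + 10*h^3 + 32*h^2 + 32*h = (h + 2)*(h^3 + 8*h^2 + 16*h) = (h + 2)*(h + 4)*(h^2 + 4*h) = h*(h + 2)*(h + 4)*(h + 4)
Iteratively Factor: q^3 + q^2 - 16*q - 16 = (q + 4)*(q^2 - 3*q - 4) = (q - 4)*(q + 4)*(q + 1)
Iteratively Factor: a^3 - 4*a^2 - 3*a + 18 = (a + 2)*(a^2 - 6*a + 9) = (a - 3)*(a + 2)*(a - 3)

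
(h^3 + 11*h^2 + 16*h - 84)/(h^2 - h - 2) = (h^2 + 13*h + 42)/(h + 1)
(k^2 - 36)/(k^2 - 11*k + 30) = (k + 6)/(k - 5)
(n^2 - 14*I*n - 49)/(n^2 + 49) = (n - 7*I)/(n + 7*I)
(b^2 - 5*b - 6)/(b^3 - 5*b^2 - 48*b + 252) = (b + 1)/(b^2 + b - 42)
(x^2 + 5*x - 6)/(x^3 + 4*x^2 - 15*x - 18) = (x - 1)/(x^2 - 2*x - 3)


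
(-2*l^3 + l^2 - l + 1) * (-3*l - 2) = 6*l^4 + l^3 + l^2 - l - 2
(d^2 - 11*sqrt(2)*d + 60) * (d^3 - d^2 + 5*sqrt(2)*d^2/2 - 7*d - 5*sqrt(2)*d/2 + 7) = d^5 - 17*sqrt(2)*d^4/2 - d^4 - 2*d^3 + 17*sqrt(2)*d^3/2 + 2*d^2 + 227*sqrt(2)*d^2 - 420*d - 227*sqrt(2)*d + 420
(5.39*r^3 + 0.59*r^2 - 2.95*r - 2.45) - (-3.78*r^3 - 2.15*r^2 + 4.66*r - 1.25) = 9.17*r^3 + 2.74*r^2 - 7.61*r - 1.2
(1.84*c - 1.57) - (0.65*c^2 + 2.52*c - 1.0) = -0.65*c^2 - 0.68*c - 0.57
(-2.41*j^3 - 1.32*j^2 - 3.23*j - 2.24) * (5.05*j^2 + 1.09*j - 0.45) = -12.1705*j^5 - 9.2929*j^4 - 16.6658*j^3 - 14.2387*j^2 - 0.9881*j + 1.008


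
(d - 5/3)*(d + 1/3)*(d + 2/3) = d^3 - 2*d^2/3 - 13*d/9 - 10/27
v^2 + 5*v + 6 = (v + 2)*(v + 3)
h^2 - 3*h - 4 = (h - 4)*(h + 1)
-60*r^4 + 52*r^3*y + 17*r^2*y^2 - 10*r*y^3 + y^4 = (-6*r + y)*(-5*r + y)*(-r + y)*(2*r + y)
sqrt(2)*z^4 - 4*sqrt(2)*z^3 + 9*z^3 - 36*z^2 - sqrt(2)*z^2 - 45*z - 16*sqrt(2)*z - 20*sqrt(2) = (z - 5)*(z + 1)*(z + 4*sqrt(2))*(sqrt(2)*z + 1)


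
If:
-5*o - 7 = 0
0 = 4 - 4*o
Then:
No Solution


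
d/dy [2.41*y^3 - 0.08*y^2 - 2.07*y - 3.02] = 7.23*y^2 - 0.16*y - 2.07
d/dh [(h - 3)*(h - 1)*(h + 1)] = 3*h^2 - 6*h - 1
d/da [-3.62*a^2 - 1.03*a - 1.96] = -7.24*a - 1.03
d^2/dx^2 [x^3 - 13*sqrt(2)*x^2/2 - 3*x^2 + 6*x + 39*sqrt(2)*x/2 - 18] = 6*x - 13*sqrt(2) - 6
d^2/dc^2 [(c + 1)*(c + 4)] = 2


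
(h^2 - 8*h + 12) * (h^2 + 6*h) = h^4 - 2*h^3 - 36*h^2 + 72*h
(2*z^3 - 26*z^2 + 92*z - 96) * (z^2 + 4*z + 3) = 2*z^5 - 18*z^4 - 6*z^3 + 194*z^2 - 108*z - 288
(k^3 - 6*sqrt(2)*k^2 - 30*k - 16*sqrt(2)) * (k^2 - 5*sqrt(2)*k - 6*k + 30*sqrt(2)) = k^5 - 11*sqrt(2)*k^4 - 6*k^4 + 30*k^3 + 66*sqrt(2)*k^3 - 180*k^2 + 134*sqrt(2)*k^2 - 804*sqrt(2)*k + 160*k - 960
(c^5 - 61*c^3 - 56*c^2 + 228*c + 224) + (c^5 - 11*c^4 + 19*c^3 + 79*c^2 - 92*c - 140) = 2*c^5 - 11*c^4 - 42*c^3 + 23*c^2 + 136*c + 84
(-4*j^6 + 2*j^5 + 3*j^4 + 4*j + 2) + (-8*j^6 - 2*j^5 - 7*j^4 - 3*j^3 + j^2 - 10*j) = -12*j^6 - 4*j^4 - 3*j^3 + j^2 - 6*j + 2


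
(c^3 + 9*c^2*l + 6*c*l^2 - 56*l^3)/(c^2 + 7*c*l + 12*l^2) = (c^2 + 5*c*l - 14*l^2)/(c + 3*l)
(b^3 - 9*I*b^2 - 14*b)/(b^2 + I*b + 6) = b*(b - 7*I)/(b + 3*I)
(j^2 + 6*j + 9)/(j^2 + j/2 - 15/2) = 2*(j + 3)/(2*j - 5)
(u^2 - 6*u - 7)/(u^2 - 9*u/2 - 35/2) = 2*(u + 1)/(2*u + 5)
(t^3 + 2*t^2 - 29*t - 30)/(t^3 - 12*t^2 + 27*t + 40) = (t + 6)/(t - 8)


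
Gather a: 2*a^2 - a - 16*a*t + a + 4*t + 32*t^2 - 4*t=2*a^2 - 16*a*t + 32*t^2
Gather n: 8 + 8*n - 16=8*n - 8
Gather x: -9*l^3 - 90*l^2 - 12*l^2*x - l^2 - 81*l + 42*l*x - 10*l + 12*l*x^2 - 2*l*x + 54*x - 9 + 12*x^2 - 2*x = -9*l^3 - 91*l^2 - 91*l + x^2*(12*l + 12) + x*(-12*l^2 + 40*l + 52) - 9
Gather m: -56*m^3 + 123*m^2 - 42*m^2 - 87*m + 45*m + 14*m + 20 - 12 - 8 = -56*m^3 + 81*m^2 - 28*m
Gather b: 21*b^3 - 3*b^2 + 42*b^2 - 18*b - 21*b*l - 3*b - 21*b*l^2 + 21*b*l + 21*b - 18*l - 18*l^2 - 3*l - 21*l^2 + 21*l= 21*b^3 + 39*b^2 - 21*b*l^2 - 39*l^2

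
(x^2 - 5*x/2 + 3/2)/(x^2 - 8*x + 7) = (x - 3/2)/(x - 7)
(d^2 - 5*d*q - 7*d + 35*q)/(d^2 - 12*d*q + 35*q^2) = (7 - d)/(-d + 7*q)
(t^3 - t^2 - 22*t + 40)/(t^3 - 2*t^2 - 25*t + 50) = (t - 4)/(t - 5)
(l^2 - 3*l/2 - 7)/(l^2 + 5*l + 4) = (l^2 - 3*l/2 - 7)/(l^2 + 5*l + 4)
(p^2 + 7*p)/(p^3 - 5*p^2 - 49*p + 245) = p/(p^2 - 12*p + 35)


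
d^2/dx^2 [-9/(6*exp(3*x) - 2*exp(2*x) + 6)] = 9*(-2*(9*exp(x) - 2)^2*exp(2*x) + (27*exp(x) - 4)*(3*exp(3*x) - exp(2*x) + 3))*exp(2*x)/(2*(3*exp(3*x) - exp(2*x) + 3)^3)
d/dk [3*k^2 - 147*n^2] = 6*k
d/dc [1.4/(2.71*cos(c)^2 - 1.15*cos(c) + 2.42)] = (7.588*cos(c) - 1.61)*sin(c)/(2.71*cos(c)^2 - 1.15*cos(c) + 2.42)^2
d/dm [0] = 0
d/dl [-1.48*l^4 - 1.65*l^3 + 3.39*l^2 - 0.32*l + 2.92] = -5.92*l^3 - 4.95*l^2 + 6.78*l - 0.32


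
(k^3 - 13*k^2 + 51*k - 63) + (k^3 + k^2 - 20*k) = 2*k^3 - 12*k^2 + 31*k - 63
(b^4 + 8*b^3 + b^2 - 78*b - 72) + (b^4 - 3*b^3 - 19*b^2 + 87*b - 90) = 2*b^4 + 5*b^3 - 18*b^2 + 9*b - 162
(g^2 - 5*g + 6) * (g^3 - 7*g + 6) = g^5 - 5*g^4 - g^3 + 41*g^2 - 72*g + 36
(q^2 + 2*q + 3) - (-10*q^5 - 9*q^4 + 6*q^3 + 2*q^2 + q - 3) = 10*q^5 + 9*q^4 - 6*q^3 - q^2 + q + 6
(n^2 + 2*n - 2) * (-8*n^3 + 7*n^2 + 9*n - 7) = -8*n^5 - 9*n^4 + 39*n^3 - 3*n^2 - 32*n + 14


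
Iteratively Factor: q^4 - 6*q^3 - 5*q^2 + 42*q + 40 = (q - 4)*(q^3 - 2*q^2 - 13*q - 10) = (q - 5)*(q - 4)*(q^2 + 3*q + 2) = (q - 5)*(q - 4)*(q + 2)*(q + 1)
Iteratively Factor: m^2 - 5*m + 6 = (m - 2)*(m - 3)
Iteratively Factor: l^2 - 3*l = (l)*(l - 3)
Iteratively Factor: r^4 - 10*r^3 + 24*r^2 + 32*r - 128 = (r + 2)*(r^3 - 12*r^2 + 48*r - 64) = (r - 4)*(r + 2)*(r^2 - 8*r + 16) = (r - 4)^2*(r + 2)*(r - 4)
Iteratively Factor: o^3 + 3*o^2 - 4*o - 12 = (o - 2)*(o^2 + 5*o + 6) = (o - 2)*(o + 2)*(o + 3)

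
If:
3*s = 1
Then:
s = 1/3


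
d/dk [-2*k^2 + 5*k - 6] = 5 - 4*k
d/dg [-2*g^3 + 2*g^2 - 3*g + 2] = -6*g^2 + 4*g - 3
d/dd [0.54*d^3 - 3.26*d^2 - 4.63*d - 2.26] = 1.62*d^2 - 6.52*d - 4.63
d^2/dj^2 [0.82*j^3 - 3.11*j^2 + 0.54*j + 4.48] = 4.92*j - 6.22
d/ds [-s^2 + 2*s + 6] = 2 - 2*s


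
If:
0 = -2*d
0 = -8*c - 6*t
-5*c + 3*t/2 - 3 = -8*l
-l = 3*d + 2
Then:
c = -19/7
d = 0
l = -2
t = 76/21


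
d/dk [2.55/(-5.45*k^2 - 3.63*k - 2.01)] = (27.795*k + 9.2565)/(5.45*k^2 + 3.63*k + 2.01)^2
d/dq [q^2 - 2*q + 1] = 2*q - 2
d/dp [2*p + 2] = 2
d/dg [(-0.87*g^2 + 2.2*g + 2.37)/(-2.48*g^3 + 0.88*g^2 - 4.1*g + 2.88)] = (-2.1576*g^4 + 10.912*g^3 + 19.2638*g^2 - 9.1824*g + 16.053)/(6.1504*g^6 - 4.3648*g^5 + 21.1104*g^4 - 21.5008*g^3 + 21.8788*g^2 - 23.616*g + 8.2944)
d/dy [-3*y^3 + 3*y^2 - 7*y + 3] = -9*y^2 + 6*y - 7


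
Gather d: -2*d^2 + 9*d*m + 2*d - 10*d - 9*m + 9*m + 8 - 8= -2*d^2 + d*(9*m - 8)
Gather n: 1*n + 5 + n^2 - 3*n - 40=n^2 - 2*n - 35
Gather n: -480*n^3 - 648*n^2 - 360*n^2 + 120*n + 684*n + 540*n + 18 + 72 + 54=-480*n^3 - 1008*n^2 + 1344*n + 144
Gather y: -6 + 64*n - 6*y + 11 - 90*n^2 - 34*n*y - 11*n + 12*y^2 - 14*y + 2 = -90*n^2 + 53*n + 12*y^2 + y*(-34*n - 20) + 7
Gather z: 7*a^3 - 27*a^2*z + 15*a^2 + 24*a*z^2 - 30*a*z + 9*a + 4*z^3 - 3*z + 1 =7*a^3 + 15*a^2 + 24*a*z^2 + 9*a + 4*z^3 + z*(-27*a^2 - 30*a - 3) + 1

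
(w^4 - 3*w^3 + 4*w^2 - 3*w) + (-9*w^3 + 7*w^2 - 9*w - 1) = w^4 - 12*w^3 + 11*w^2 - 12*w - 1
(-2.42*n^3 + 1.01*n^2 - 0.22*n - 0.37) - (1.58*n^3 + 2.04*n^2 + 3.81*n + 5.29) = -4.0*n^3 - 1.03*n^2 - 4.03*n - 5.66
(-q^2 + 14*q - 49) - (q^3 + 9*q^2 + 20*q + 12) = -q^3 - 10*q^2 - 6*q - 61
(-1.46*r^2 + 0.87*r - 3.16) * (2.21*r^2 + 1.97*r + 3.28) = -3.2266*r^4 - 0.9535*r^3 - 10.0585*r^2 - 3.3716*r - 10.3648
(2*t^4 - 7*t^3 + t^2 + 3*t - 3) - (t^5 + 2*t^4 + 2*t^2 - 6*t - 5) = -t^5 - 7*t^3 - t^2 + 9*t + 2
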